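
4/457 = 4/457 = 0.01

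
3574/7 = 510+ 4/7 = 510.57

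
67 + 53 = 120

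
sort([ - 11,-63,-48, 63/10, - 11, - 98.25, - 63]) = [ - 98.25,  -  63, - 63, - 48, - 11, - 11, 63/10]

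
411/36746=411/36746 = 0.01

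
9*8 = 72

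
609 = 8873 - 8264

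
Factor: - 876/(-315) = 2^2 * 3^( - 1 )*  5^( - 1 )*7^(-1 )*73^1 = 292/105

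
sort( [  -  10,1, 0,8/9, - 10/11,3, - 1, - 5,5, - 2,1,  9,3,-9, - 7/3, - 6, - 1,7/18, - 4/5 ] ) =[-10, - 9,-6, - 5, - 7/3,  -  2,-1, - 1, - 10/11, - 4/5 , 0,7/18,8/9, 1, 1,3, 3, 5,9 ]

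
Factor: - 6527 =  - 61^1*  107^1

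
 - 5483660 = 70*(  -  78338)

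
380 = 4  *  95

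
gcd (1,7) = 1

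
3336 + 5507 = 8843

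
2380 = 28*85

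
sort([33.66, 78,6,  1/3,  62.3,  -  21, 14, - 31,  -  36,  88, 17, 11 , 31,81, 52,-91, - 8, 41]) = [-91, - 36,  -  31, - 21,-8,1/3, 6, 11, 14, 17,  31, 33.66, 41, 52, 62.3, 78, 81,88]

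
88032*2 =176064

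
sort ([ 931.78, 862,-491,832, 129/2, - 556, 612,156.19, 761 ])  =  [ - 556, - 491,129/2, 156.19,612,761,832, 862,931.78]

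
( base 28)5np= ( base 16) 11ED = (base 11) 34a2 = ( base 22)9ad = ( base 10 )4589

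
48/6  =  8 = 8.00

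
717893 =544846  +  173047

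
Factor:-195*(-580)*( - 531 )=  -  2^2*3^3*5^2*13^1*29^1*59^1=- 60056100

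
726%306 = 114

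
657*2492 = 1637244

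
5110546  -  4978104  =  132442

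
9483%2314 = 227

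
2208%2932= 2208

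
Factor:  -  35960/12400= -29/10 = - 2^( - 1 )*5^( - 1)*29^1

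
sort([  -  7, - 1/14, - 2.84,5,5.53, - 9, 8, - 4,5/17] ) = [ - 9 ,-7, - 4,-2.84,- 1/14,5/17, 5, 5.53, 8 ]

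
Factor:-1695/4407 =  -5/13=-5^1*13^(-1 )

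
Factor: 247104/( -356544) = - 3^1 * 11^1*13^1*619^ ( - 1) = -  429/619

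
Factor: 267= 3^1* 89^1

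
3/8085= 1/2695  =  0.00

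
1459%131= 18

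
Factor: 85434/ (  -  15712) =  - 2^ (- 4)*3^1*29^1= - 87/16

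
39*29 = 1131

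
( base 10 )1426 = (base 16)592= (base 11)1087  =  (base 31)1F0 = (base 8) 2622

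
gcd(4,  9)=1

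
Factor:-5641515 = -3^3*5^1*11^1*29^1*131^1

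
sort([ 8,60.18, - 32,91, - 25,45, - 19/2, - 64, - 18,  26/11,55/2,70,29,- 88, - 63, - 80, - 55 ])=[ - 88, - 80, - 64,-63, - 55, - 32, - 25, - 18, - 19/2,26/11,8 , 55/2,  29,45,60.18,70,91] 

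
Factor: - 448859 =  - 448859^1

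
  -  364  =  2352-2716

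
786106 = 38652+747454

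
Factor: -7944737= -7944737^1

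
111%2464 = 111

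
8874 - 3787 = 5087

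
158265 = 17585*9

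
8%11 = 8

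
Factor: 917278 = 2^1*458639^1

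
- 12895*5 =-64475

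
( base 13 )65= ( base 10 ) 83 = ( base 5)313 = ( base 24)3B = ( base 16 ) 53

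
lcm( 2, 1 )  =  2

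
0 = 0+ 0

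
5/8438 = 5/8438=0.00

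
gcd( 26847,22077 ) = 9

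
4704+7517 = 12221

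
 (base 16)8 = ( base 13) 8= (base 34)8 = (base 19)8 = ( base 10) 8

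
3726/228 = 621/38 = 16.34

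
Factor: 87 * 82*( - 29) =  - 2^1*3^1*29^2*41^1 = -  206886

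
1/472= 1/472 =0.00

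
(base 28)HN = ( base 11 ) 414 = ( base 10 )499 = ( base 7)1312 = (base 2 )111110011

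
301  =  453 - 152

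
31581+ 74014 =105595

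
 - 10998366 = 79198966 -90197332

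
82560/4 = 20640 =20640.00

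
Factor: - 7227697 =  - 127^1*56911^1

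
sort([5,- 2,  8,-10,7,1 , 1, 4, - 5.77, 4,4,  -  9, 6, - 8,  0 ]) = [-10,- 9,- 8 ,-5.77 ,  -  2,0,  1,1,4  ,  4, 4,5,6,7,8 ]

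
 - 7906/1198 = -3953/599  =  -6.60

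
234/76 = 117/38 = 3.08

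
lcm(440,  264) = 1320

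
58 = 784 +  - 726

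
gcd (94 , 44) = 2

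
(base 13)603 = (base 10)1017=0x3F9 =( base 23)1L5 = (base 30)13r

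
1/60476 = 1/60476=0.00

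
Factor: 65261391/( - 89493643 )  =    -  3^1*13^1*53^1*31573^1*89493643^( - 1 ) 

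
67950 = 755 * 90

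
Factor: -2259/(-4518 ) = 1/2=2^( - 1)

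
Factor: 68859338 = 2^1*929^1 * 37061^1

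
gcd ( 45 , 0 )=45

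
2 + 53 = 55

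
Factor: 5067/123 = 1689/41 = 3^1*41^ ( -1)*563^1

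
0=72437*0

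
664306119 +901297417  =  1565603536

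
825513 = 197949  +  627564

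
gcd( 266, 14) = 14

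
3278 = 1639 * 2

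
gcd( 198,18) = 18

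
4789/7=4789/7 =684.14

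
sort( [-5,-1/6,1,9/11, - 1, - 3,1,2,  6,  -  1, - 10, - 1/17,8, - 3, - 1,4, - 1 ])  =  [ - 10, - 5, - 3, - 3,  -  1,  -  1,-1,  -  1, - 1/6, -1/17,9/11,1, 1,  2 , 4,6,8 ]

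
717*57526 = 41246142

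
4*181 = 724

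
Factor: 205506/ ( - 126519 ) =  - 294/181 = - 2^1*3^1*7^2*181^( - 1 ) 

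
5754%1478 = 1320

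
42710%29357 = 13353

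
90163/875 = 90163/875  =  103.04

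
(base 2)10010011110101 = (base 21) 109b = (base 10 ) 9461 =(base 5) 300321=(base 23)hk8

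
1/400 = 1/400=0.00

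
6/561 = 2/187 = 0.01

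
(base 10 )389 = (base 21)ib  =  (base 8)605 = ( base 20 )J9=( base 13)23C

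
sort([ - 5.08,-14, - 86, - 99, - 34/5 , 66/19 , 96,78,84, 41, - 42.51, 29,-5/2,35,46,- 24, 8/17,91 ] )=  [- 99,  -  86,- 42.51, - 24, - 14,-34/5 ,  -  5.08, - 5/2, 8/17,66/19,29,35,41, 46,78, 84,91,96]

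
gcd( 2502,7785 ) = 9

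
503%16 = 7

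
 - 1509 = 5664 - 7173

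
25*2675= 66875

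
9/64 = 9/64 = 0.14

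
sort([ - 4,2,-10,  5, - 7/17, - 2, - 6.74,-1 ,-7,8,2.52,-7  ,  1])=[ - 10,-7, - 7,  -  6.74, - 4,  -  2, - 1, - 7/17 , 1,2, 2.52,5,8] 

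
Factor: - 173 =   -  173^1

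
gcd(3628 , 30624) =4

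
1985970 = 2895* 686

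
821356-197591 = 623765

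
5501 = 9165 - 3664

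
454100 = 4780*95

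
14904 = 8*1863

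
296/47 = 296/47=6.30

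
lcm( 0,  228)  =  0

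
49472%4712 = 2352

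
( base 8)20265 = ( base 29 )9rl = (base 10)8373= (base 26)CA1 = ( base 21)IKF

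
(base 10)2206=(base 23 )43l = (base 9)3021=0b100010011110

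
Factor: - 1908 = - 2^2*3^2*53^1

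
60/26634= 10/4439= 0.00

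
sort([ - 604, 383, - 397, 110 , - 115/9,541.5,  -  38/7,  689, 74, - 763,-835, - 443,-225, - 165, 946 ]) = [-835 , - 763, - 604,  -  443,-397,  -  225,  -  165, - 115/9 ,- 38/7, 74, 110,  383, 541.5 , 689,946] 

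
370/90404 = 185/45202 = 0.00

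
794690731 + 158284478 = 952975209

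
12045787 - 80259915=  - 68214128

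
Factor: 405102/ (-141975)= -214/75   =  - 2^1*3^( - 1) *5^( - 2)*107^1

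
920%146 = 44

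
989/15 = 65+14/15 = 65.93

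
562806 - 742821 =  - 180015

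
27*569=15363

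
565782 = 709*798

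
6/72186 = 1/12031 =0.00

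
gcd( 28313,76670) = 1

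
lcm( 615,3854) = 57810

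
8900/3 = 2966 +2/3 = 2966.67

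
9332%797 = 565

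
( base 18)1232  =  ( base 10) 6536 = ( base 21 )eh5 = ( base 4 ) 1212020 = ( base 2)1100110001000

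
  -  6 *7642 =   -  45852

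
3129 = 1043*3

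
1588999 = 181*8779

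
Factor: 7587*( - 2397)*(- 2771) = 3^4*17^2*47^1 *163^1* 281^1 = 50393514069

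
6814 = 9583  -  2769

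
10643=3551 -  - 7092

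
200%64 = 8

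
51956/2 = 25978 = 25978.00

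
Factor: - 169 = - 13^2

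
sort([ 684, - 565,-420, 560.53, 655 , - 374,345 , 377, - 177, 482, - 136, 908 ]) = [ - 565 , - 420,-374  ,-177,-136,345, 377,482, 560.53, 655  ,  684,908]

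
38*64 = 2432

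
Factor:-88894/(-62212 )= 44447/31106 = 2^( - 1 )*13^2*103^(-1 )*151^( - 1)*263^1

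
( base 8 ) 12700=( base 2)1010111000000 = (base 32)5e0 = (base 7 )22143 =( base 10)5568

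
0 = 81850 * 0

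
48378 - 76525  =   - 28147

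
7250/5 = 1450 = 1450.00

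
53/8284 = 53/8284 = 0.01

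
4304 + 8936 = 13240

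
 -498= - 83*6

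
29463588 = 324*90937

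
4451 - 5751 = - 1300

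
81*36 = 2916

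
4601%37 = 13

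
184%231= 184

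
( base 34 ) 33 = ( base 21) 50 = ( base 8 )151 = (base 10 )105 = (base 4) 1221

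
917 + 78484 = 79401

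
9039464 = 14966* 604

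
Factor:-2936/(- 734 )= 4  =  2^2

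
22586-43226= - 20640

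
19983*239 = 4775937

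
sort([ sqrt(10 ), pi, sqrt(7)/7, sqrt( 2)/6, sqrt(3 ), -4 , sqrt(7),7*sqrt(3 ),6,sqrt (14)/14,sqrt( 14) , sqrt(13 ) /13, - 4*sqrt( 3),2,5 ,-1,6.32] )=[  -  4*sqrt(3 ), - 4, - 1,sqrt( 2 ) /6,sqrt( 14 ) /14 , sqrt(13)/13,  sqrt(7 ) /7,sqrt(3 ), 2 , sqrt (7),pi, sqrt(10 ),sqrt (14 ), 5 , 6, 6.32,7*sqrt( 3)]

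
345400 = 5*69080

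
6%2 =0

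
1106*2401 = 2655506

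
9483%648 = 411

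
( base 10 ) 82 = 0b1010010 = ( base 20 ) 42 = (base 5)312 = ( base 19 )46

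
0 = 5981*0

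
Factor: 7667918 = 2^1*17^1*225527^1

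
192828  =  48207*4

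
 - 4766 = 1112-5878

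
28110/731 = 38+332/731 = 38.45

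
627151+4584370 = 5211521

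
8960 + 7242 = 16202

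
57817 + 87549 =145366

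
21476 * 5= 107380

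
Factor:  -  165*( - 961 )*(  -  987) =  - 3^2*5^1*7^1*11^1*31^2*47^1 = -156503655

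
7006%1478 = 1094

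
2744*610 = 1673840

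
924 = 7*132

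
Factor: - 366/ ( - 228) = 61/38=2^(-1 )*19^( - 1) *61^1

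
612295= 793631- 181336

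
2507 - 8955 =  - 6448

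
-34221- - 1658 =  - 32563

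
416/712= 52/89 = 0.58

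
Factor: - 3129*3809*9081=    - 3^3 *7^1*13^1 * 149^1*293^1*1009^1=   - 108230636241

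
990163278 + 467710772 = 1457874050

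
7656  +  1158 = 8814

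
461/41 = 11 + 10/41 = 11.24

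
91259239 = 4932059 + 86327180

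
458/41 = 11 + 7/41 = 11.17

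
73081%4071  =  3874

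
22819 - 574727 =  - 551908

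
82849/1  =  82849  =  82849.00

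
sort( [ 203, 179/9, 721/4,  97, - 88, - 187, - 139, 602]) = [ -187, - 139 , - 88, 179/9, 97,721/4, 203, 602] 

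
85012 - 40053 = 44959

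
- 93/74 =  - 2 + 55/74  =  - 1.26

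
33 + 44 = 77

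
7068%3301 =466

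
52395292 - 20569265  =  31826027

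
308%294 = 14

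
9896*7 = 69272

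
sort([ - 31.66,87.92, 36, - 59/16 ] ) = [ - 31.66,-59/16, 36, 87.92 ]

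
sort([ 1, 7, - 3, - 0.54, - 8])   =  [ - 8, - 3, - 0.54, 1, 7]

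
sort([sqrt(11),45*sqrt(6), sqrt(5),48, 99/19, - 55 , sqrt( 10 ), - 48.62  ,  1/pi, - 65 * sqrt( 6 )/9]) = [ - 55, - 48.62, - 65*sqrt (6)/9,1/pi, sqrt(5),sqrt(10),sqrt (11), 99/19, 48, 45*sqrt ( 6)] 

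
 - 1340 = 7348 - 8688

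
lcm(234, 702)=702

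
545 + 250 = 795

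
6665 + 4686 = 11351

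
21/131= 21/131=0.16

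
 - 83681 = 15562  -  99243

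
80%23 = 11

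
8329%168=97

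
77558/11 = 77558/11 = 7050.73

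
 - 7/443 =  - 7/443 = - 0.02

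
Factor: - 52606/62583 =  - 2^1*3^( -1 )*23^ (  -  1)*29^1=-  58/69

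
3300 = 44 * 75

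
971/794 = 971/794 = 1.22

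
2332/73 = 2332/73 = 31.95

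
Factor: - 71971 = -71971^1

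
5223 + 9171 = 14394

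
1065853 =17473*61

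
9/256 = 9/256 = 0.04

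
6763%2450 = 1863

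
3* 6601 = 19803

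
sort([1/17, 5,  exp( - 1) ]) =[ 1/17, exp(-1),5]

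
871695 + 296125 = 1167820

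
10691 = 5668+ 5023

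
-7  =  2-9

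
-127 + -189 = - 316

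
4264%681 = 178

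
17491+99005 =116496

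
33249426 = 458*72597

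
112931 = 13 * 8687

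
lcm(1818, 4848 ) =14544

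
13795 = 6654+7141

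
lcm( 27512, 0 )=0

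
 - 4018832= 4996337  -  9015169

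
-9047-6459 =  - 15506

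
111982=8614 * 13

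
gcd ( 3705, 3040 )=95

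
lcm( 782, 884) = 20332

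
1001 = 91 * 11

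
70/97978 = 35/48989 = 0.00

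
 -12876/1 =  - 12876  =  -12876.00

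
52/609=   52/609 = 0.09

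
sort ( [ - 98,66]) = [ - 98,66 ] 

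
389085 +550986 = 940071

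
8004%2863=2278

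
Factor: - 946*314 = - 2^2*11^1 * 43^1*157^1 = - 297044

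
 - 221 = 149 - 370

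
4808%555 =368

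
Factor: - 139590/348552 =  - 2^( - 2)*3^1*5^1*11^1*103^( - 1)  =  - 165/412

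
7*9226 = 64582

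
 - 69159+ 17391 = -51768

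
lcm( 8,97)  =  776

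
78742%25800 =1342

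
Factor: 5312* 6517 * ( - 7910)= -273830784640= -2^7*5^1*7^4*19^1*83^1* 113^1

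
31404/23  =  31404/23=1365.39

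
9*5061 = 45549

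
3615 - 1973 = 1642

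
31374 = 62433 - 31059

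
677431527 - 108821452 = 568610075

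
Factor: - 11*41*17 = -7667 =- 11^1*17^1*41^1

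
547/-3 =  - 547/3=- 182.33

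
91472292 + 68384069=159856361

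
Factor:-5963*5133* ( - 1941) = 59410281339 =3^2*29^1*59^1*67^1*89^1*647^1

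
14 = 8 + 6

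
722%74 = 56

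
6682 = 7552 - 870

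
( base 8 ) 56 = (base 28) 1I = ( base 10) 46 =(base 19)28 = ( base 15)31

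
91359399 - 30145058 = 61214341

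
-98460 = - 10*9846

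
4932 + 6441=11373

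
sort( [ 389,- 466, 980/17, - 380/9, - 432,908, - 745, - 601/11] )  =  [  -  745, - 466, - 432, - 601/11, - 380/9,980/17,389,908 ]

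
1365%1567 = 1365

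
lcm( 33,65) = 2145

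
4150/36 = 115 + 5/18 =115.28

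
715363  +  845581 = 1560944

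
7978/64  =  124 + 21/32 = 124.66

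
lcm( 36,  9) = 36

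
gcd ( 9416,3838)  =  2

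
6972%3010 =952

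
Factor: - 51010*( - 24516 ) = 1250561160 = 2^3*3^3*5^1*227^1 *5101^1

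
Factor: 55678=2^1*7^1*41^1 * 97^1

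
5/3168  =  5/3168=0.00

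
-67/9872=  - 67/9872 = - 0.01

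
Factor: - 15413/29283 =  - 3^( - 1) * 43^(- 1)*227^ ( - 1)*15413^1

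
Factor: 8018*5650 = 2^2*5^2*19^1*113^1*211^1  =  45301700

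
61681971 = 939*65689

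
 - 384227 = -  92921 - 291306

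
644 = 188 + 456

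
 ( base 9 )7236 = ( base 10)5298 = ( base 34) 4JS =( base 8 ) 12262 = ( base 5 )132143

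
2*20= 40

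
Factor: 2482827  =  3^1*23^1*35983^1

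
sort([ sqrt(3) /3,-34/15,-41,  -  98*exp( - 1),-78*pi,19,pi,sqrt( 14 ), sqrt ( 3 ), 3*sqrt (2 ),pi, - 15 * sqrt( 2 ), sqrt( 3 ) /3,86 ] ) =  [ - 78*pi,-41,  -  98*exp( - 1), - 15*sqrt( 2 ), - 34/15,sqrt(3) /3 , sqrt( 3 ) /3,sqrt( 3) , pi,pi,sqrt (14),3*sqrt( 2), 19, 86] 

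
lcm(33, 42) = 462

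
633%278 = 77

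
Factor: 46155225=3^1 * 5^2 *615403^1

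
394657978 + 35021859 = 429679837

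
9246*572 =5288712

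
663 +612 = 1275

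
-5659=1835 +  - 7494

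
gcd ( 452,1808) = 452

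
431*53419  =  23023589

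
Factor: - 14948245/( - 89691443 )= 5^1*13^1*151^1*1523^1 * 3373^ ( - 1 )*  26591^( - 1)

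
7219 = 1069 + 6150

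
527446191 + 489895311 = 1017341502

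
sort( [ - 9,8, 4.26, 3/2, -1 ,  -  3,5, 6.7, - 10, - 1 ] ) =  [ - 10,-9 ,-3, - 1, - 1 , 3/2,4.26, 5, 6.7,8 ] 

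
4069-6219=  - 2150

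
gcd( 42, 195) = 3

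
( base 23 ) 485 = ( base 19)676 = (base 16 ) 901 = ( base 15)a3a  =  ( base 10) 2305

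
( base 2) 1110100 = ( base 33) 3h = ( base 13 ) 8C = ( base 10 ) 116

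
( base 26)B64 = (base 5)220341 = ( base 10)7596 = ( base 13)35C4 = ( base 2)1110110101100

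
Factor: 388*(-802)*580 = - 2^5 * 5^1*29^1*97^1*401^1 = - 180482080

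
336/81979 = 336/81979 = 0.00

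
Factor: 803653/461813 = 11^( - 1)*47^1*17099^1*41983^( - 1)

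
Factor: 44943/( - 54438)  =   - 2^ ( - 1)*43^(  -  1 )*71^1 = - 71/86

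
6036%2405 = 1226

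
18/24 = 3/4 = 0.75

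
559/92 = 559/92 = 6.08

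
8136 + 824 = 8960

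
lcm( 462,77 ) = 462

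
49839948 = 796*62613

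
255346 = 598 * 427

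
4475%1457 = 104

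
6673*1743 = 11631039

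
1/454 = 1/454 = 0.00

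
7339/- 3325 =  - 7339/3325 = - 2.21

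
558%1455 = 558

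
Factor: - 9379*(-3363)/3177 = 3^(  -  1 )*19^1*59^1*83^1*  113^1*353^(-1 ) =10513859/1059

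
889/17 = 889/17= 52.29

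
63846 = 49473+14373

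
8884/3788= 2221/947 = 2.35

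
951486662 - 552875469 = 398611193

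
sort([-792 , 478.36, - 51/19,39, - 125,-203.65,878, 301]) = [ - 792 , - 203.65,  -  125,  -  51/19,39, 301,478.36,878]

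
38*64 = 2432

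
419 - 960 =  - 541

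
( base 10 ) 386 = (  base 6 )1442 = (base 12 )282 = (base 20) j6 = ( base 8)602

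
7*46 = 322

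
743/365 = 2 + 13/365 = 2.04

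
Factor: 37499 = 7^1*11^1 *487^1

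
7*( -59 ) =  - 413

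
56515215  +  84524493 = 141039708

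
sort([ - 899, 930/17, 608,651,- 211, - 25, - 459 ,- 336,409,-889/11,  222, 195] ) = [ - 899, - 459,-336, - 211,  -  889/11,  -  25, 930/17 , 195 , 222, 409,608,  651 ] 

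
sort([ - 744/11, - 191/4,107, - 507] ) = [ - 507, - 744/11, - 191/4,107 ] 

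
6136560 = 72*85230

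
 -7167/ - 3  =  2389  +  0/1 = 2389.00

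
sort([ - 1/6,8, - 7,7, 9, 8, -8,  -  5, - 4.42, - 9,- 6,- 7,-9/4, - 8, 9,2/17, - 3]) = [ - 9, - 8, - 8, - 7, - 7,-6, - 5, - 4.42, - 3, - 9/4, - 1/6,2/17 , 7,8,8, 9, 9 ]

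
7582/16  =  473 + 7/8 = 473.88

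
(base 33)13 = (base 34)12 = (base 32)14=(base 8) 44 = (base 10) 36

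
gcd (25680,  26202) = 6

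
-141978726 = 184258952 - 326237678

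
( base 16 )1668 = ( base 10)5736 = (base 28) 78o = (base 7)22503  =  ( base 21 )d03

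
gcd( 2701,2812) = 37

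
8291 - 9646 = - 1355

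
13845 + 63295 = 77140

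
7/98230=7/98230= 0.00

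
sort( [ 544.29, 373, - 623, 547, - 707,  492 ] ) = [ - 707,-623,373,492,544.29,547]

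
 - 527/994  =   - 1+ 467/994  =  - 0.53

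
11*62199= 684189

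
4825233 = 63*76591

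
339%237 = 102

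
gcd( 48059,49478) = 11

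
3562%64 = 42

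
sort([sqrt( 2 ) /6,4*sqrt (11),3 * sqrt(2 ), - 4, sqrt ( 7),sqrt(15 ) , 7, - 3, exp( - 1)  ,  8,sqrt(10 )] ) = [ - 4, - 3,sqrt(2)/6, exp( - 1),sqrt( 7 ),  sqrt(10),sqrt ( 15),  3*sqrt(2 ), 7,8, 4*sqrt(11) ] 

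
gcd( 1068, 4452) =12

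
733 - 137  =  596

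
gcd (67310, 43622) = 2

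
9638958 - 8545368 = 1093590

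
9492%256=20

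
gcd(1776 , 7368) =24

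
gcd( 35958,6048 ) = 6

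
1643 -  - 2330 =3973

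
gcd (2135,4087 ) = 61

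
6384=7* 912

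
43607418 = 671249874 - 627642456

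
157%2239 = 157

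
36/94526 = 18/47263 = 0.00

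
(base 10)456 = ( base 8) 710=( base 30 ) F6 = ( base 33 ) dr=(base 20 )12G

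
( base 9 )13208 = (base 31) 98L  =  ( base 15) 2998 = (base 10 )8918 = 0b10001011010110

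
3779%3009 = 770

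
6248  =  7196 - 948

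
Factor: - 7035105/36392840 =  - 2^( - 3 )*3^1*7^1*107^( -1)*773^( - 1 ) * 6091^1  =  - 127911/661688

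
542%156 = 74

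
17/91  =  17/91 =0.19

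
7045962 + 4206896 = 11252858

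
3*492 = 1476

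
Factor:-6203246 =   -  2^1*7^1*443089^1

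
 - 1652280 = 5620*( - 294)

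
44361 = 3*14787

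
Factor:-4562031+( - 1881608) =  - 6443639^1 = - 6443639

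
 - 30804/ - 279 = 110+38/93 = 110.41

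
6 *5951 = 35706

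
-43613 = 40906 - 84519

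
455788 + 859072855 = 859528643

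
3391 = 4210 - 819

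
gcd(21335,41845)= 5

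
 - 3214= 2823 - 6037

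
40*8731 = 349240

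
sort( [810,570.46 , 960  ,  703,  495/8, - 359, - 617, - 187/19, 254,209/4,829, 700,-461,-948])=[  -  948 ,-617, - 461, -359,-187/19,209/4, 495/8, 254,570.46, 700, 703, 810, 829,  960 ] 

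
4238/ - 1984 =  - 2119/992 = -  2.14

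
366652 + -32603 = 334049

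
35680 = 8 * 4460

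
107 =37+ 70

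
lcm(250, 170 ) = 4250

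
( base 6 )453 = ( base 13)108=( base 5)1202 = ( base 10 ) 177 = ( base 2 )10110001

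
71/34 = 2 + 3/34=2.09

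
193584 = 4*48396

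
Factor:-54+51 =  - 3^1 = - 3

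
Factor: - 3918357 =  - 3^2*163^1*2671^1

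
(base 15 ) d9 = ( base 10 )204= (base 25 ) 84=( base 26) 7M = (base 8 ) 314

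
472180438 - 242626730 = 229553708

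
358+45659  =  46017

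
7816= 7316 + 500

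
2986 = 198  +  2788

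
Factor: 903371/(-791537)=-7^1*17^ ( - 1)*23^1*31^1*101^(-1 )*181^1*461^( - 1)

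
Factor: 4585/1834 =2^(-1)*5^1= 5/2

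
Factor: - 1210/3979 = - 2^1  *  5^1*11^2*23^(  -  1)*173^( -1 )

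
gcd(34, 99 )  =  1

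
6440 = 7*920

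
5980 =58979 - 52999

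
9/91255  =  9/91255 = 0.00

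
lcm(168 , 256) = 5376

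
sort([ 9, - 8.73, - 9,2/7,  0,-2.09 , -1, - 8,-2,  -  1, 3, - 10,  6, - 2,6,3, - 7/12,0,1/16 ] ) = [ - 10, - 9, - 8.73, - 8, - 2.09,- 2, - 2, - 1, - 1, - 7/12,  0,0,1/16 , 2/7, 3,  3,6,6,9] 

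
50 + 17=67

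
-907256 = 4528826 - 5436082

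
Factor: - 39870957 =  - 3^1*7^2*271231^1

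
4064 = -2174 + 6238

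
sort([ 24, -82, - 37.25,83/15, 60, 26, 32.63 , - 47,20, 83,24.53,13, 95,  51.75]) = [ - 82, - 47, - 37.25 , 83/15,13,20, 24,24.53,26, 32.63, 51.75, 60, 83,  95 ] 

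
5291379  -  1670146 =3621233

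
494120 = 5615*88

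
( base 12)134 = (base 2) 10111000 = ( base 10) 184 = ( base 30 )64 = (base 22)88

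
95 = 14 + 81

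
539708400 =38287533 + 501420867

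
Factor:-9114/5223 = - 2^1*7^2*31^1*1741^( - 1 )=- 3038/1741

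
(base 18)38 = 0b111110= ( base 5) 222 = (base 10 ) 62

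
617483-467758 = 149725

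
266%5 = 1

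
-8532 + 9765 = 1233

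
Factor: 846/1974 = 3/7 = 3^1*7^( - 1 ) 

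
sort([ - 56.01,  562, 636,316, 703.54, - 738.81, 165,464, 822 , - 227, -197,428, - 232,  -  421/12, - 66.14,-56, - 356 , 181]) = [ - 738.81, - 356, - 232, - 227,  -  197, - 66.14, - 56.01, - 56, - 421/12, 165,181, 316,428,464,  562, 636, 703.54,822 ]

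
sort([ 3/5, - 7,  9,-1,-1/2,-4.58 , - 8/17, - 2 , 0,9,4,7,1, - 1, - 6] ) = [ - 7,-6,-4.58, - 2,-1, - 1,-1/2, - 8/17, 0, 3/5,1,4,7, 9, 9]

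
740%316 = 108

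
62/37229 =62/37229  =  0.00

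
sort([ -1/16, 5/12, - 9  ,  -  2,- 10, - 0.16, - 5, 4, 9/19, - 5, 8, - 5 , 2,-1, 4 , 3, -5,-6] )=[  -  10,  -  9, - 6,  -  5,-5,  -  5,- 5,-2,- 1, - 0.16, - 1/16,5/12,9/19 , 2, 3,4, 4, 8 ]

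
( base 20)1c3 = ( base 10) 643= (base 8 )1203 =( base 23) 14m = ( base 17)23E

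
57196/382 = 149+139/191 =149.73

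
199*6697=1332703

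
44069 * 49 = 2159381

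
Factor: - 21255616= - 2^6*67^1*4957^1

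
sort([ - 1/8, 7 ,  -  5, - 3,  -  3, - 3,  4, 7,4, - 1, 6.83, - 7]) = [  -  7, - 5, - 3, - 3, - 3, - 1, - 1/8,  4,4 , 6.83,  7, 7]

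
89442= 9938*9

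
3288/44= 74  +  8/11 = 74.73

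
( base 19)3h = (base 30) 2e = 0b1001010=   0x4a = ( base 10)74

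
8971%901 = 862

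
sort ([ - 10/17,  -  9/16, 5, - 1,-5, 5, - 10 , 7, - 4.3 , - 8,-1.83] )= [ - 10, - 8, - 5, - 4.3 ,-1.83 ,-1,-10/17,-9/16, 5,5,  7]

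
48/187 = 48/187= 0.26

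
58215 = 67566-9351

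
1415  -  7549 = -6134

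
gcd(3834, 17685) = 27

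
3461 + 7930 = 11391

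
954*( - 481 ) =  - 458874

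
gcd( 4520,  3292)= 4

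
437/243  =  1  +  194/243 = 1.80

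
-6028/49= - 124 + 48/49 = - 123.02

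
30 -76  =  -46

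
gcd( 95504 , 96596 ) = 4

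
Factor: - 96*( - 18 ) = 2^6 * 3^3= 1728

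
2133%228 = 81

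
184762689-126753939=58008750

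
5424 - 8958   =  -3534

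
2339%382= 47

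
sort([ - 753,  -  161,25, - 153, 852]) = [ - 753, - 161,  -  153,25 , 852 ]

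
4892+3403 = 8295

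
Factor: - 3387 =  - 3^1*1129^1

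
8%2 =0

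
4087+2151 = 6238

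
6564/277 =23 + 193/277 = 23.70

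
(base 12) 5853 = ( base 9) 14460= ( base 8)23177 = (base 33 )91L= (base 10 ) 9855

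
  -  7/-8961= 7/8961=0.00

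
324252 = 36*9007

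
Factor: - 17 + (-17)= - 2^1*17^1 = - 34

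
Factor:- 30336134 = - 2^1*233^1*65099^1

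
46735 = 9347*5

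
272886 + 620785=893671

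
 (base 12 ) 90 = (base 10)108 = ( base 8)154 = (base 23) 4g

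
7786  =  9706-1920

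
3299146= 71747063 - 68447917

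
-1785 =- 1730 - 55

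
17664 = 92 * 192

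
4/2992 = 1/748 = 0.00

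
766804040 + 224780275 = 991584315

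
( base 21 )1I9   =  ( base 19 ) 25B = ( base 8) 1474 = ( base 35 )nn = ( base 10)828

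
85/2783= 85/2783 = 0.03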